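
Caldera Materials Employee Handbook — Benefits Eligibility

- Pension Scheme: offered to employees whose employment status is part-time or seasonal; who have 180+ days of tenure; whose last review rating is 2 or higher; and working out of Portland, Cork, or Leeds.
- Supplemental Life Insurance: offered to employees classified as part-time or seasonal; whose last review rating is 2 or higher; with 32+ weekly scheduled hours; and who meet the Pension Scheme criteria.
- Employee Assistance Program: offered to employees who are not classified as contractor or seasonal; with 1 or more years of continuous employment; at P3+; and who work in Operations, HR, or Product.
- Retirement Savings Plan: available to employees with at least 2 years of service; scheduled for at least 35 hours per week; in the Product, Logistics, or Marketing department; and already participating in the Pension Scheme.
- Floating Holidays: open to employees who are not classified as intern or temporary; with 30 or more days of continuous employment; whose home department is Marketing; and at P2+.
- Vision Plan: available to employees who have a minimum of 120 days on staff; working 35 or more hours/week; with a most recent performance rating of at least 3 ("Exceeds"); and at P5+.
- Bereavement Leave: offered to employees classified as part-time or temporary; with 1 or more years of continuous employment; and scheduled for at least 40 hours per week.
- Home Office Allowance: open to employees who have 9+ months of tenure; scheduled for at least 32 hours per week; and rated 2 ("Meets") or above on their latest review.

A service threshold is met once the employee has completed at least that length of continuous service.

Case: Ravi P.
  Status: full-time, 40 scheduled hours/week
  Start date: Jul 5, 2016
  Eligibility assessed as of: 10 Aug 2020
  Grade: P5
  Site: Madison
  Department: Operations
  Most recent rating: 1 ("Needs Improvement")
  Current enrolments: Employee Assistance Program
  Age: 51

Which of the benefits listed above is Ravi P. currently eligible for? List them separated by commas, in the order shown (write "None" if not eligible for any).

Employee Assistance Program

Service from Jul 5, 2016 to 10 Aug 2020: 1497 days.
Pension Scheme — status full-time ✗ (requires part-time or seasonal) → not eligible.
Supplemental Life Insurance — status full-time ✗ (requires part-time or seasonal) → not eligible.
Employee Assistance Program — status full-time ✓ (not excluded); service 1497 days ≥ 1 year (≈365 days) ✓; grade P5 ≥ P3 ✓; dept Operations ✓ → eligible.
Retirement Savings Plan — service 1497 days ≥ 2 years (≈730 days) ✓; 40 hrs/wk ≥ 35 ✓; dept Operations ✗ → not eligible.
Floating Holidays — status full-time ✓ (not excluded); service 1497 days ≥ 30 days ✓; dept Operations ✗ → not eligible.
Vision Plan — service 1497 days ≥ 120 days ✓; 40 hrs/wk ≥ 35 ✓; rating 1 < 3 ✗ → not eligible.
Bereavement Leave — status full-time ✗ (requires part-time or temporary) → not eligible.
Home Office Allowance — service 1497 days ≥ 9 months (≈270 days) ✓; 40 hrs/wk ≥ 32 ✓; rating 1 < 2 ✗ → not eligible.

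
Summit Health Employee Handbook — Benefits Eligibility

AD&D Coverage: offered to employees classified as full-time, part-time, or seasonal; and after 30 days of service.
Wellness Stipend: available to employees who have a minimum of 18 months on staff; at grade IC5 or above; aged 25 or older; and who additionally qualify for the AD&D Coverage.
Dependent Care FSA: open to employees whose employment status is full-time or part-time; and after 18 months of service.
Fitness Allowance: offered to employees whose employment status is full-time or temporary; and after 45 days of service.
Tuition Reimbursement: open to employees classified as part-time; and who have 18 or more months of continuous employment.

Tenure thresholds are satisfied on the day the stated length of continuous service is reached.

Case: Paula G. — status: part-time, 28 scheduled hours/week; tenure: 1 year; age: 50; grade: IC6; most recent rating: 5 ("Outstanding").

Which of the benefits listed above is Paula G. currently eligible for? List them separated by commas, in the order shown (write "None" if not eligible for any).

AD&D Coverage — status part-time ✓; service 1 year ≥ 30 days ✓ → eligible.
Wellness Stipend — service 1 year < 18 months (≈540 days) ✗ → not eligible.
Dependent Care FSA — status part-time ✓; service 1 year < 18 months (≈540 days) ✗ → not eligible.
Fitness Allowance — status part-time ✗ (requires full-time or temporary) → not eligible.
Tuition Reimbursement — status part-time ✓; service 1 year < 18 months (≈540 days) ✗ → not eligible.

AD&D Coverage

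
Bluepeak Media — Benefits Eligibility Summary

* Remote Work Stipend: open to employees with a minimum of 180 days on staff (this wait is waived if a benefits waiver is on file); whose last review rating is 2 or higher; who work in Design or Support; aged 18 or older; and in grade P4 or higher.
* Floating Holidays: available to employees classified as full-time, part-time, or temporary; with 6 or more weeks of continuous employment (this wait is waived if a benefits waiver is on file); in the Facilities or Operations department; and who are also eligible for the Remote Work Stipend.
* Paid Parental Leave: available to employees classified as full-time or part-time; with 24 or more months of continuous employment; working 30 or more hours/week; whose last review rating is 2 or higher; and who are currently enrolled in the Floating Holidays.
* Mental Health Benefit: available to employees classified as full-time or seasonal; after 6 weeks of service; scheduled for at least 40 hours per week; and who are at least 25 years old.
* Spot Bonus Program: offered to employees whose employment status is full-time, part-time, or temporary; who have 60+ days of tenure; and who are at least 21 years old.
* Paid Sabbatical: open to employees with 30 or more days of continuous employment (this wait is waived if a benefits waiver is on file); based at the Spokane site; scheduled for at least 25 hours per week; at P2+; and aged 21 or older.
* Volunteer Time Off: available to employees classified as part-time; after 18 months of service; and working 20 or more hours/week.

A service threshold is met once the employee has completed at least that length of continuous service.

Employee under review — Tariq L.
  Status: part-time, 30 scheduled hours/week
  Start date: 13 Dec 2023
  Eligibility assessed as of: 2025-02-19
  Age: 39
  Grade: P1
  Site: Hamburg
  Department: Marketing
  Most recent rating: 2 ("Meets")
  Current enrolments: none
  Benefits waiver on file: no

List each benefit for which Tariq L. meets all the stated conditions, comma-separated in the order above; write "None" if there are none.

Spot Bonus Program

Service from 13 Dec 2023 to 2025-02-19: 434 days.
Remote Work Stipend — no waiver, service 434 days ≥ 180 days ✓; rating 2 ≥ 2 ✓; dept Marketing ✗ → not eligible.
Floating Holidays — status part-time ✓; no waiver, service 434 days ≥ 6 weeks (≈42 days) ✓; dept Marketing ✗ → not eligible.
Paid Parental Leave — status part-time ✓; service 434 days < 24 months (≈720 days) ✗ → not eligible.
Mental Health Benefit — status part-time ✗ (requires full-time or seasonal) → not eligible.
Spot Bonus Program — status part-time ✓; service 434 days ≥ 60 days ✓; age 39 ≥ 21 ✓ → eligible.
Paid Sabbatical — no waiver, service 434 days ≥ 30 days ✓; site Hamburg ✗ (not Spokane) → not eligible.
Volunteer Time Off — status part-time ✓; service 434 days < 18 months (≈540 days) ✗ → not eligible.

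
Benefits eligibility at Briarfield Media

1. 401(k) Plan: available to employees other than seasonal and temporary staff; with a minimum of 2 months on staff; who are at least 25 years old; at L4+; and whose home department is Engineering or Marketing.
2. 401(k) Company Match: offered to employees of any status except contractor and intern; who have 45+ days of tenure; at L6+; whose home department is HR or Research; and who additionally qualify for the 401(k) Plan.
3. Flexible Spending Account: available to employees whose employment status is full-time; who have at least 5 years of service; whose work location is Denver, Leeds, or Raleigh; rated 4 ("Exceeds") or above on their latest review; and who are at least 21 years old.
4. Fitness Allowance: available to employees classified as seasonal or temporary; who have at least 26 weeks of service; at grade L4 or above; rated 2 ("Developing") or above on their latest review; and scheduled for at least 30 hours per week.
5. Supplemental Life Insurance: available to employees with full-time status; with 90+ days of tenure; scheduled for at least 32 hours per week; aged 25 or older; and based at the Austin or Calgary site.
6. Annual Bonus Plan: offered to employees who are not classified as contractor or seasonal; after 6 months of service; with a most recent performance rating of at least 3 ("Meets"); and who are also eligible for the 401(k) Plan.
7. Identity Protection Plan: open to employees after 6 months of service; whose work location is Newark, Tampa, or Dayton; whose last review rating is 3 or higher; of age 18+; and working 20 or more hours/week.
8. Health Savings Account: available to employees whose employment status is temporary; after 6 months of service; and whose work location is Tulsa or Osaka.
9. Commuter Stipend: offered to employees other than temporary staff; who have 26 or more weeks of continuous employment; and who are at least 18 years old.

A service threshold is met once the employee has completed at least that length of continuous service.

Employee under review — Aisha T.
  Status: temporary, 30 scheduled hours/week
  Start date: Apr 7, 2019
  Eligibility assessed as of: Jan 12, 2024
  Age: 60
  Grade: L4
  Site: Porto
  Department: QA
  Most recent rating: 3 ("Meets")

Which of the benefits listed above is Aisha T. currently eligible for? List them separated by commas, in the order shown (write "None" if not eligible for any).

Fitness Allowance

Service from Apr 7, 2019 to Jan 12, 2024: 1741 days.
401(k) Plan — status temporary ✗ (excluded) → not eligible.
401(k) Company Match — status temporary ✓ (not excluded); service 1741 days ≥ 45 days ✓; grade L4 < L6 ✗ → not eligible.
Flexible Spending Account — status temporary ✗ (requires full-time) → not eligible.
Fitness Allowance — status temporary ✓; service 1741 days ≥ 26 weeks (≈182 days) ✓; grade L4 ≥ L4 ✓; rating 3 ≥ 2 ✓; 30 hrs/wk ≥ 30 ✓ → eligible.
Supplemental Life Insurance — status temporary ✗ (requires full-time) → not eligible.
Annual Bonus Plan — status temporary ✓ (not excluded); service 1741 days ≥ 6 months (≈180 days) ✓; rating 3 ≥ 3 ✓; not eligible for 401(k) Plan ✗ → not eligible.
Identity Protection Plan — service 1741 days ≥ 6 months (≈180 days) ✓; site Porto ✗ (not Newark, Tampa, or Dayton) → not eligible.
Health Savings Account — status temporary ✓; service 1741 days ≥ 6 months (≈180 days) ✓; site Porto ✗ (not Tulsa or Osaka) → not eligible.
Commuter Stipend — status temporary ✗ (excluded) → not eligible.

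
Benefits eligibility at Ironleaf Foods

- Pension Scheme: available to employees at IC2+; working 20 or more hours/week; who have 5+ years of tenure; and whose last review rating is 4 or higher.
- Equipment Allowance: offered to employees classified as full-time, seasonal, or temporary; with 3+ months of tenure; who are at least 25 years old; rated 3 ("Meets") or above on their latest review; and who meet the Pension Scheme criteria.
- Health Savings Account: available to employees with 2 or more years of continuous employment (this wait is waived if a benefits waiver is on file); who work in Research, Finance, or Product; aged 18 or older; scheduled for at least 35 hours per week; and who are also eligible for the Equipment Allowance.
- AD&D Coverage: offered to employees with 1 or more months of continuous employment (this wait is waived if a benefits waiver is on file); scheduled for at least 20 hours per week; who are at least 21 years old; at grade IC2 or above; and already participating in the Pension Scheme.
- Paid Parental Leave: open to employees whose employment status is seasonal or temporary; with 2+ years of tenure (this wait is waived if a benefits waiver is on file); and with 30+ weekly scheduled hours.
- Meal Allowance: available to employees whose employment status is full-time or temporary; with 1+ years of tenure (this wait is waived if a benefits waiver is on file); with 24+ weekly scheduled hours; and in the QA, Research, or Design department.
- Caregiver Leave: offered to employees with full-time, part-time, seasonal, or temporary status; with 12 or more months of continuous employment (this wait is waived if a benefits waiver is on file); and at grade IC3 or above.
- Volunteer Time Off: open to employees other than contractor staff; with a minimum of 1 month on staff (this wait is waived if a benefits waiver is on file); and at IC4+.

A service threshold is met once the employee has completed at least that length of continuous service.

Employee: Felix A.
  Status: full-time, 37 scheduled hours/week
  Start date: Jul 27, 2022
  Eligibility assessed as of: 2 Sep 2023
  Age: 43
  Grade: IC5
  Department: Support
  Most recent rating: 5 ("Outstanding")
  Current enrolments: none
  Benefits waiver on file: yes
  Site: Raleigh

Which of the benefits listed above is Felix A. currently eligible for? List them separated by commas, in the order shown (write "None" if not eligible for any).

Service from Jul 27, 2022 to 2 Sep 2023: 402 days.
Pension Scheme — grade IC5 ≥ IC2 ✓; 37 hrs/wk ≥ 20 ✓; service 402 days < 5 years (≈1825 days) ✗ → not eligible.
Equipment Allowance — status full-time ✓; service 402 days ≥ 3 months (≈90 days) ✓; age 43 ≥ 25 ✓; rating 5 ≥ 3 ✓; not eligible for Pension Scheme ✗ → not eligible.
Health Savings Account — benefits waiver on file ✓; dept Support ✗ → not eligible.
AD&D Coverage — benefits waiver on file ✓; 37 hrs/wk ≥ 20 ✓; age 43 ≥ 21 ✓; grade IC5 ≥ IC2 ✓; not enrolled in Pension Scheme ✗ → not eligible.
Paid Parental Leave — status full-time ✗ (requires seasonal or temporary) → not eligible.
Meal Allowance — status full-time ✓; benefits waiver on file ✓; 37 hrs/wk ≥ 24 ✓; dept Support ✗ → not eligible.
Caregiver Leave — status full-time ✓; benefits waiver on file ✓; grade IC5 ≥ IC3 ✓ → eligible.
Volunteer Time Off — status full-time ✓ (not excluded); benefits waiver on file ✓; grade IC5 ≥ IC4 ✓ → eligible.

Caregiver Leave, Volunteer Time Off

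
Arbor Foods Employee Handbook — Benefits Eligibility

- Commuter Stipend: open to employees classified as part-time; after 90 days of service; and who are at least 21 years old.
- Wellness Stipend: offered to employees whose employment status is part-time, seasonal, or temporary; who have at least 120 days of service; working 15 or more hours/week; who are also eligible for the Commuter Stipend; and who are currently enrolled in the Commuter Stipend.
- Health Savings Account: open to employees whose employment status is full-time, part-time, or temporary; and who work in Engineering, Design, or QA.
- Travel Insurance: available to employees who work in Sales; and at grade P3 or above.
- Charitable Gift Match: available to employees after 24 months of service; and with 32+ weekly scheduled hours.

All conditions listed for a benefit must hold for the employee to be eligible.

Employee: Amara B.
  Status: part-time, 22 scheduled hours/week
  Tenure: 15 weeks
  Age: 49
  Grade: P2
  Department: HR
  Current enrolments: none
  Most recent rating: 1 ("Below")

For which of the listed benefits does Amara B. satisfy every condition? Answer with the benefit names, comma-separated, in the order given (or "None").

Commuter Stipend

Commuter Stipend — status part-time ✓; service 15 weeks ≥ 90 days ✓; age 49 ≥ 21 ✓ → eligible.
Wellness Stipend — status part-time ✓; service 15 weeks < 120 days ✗ → not eligible.
Health Savings Account — status part-time ✓; dept HR ✗ → not eligible.
Travel Insurance — dept HR ✗ → not eligible.
Charitable Gift Match — service 15 weeks < 24 months (≈720 days) ✗ → not eligible.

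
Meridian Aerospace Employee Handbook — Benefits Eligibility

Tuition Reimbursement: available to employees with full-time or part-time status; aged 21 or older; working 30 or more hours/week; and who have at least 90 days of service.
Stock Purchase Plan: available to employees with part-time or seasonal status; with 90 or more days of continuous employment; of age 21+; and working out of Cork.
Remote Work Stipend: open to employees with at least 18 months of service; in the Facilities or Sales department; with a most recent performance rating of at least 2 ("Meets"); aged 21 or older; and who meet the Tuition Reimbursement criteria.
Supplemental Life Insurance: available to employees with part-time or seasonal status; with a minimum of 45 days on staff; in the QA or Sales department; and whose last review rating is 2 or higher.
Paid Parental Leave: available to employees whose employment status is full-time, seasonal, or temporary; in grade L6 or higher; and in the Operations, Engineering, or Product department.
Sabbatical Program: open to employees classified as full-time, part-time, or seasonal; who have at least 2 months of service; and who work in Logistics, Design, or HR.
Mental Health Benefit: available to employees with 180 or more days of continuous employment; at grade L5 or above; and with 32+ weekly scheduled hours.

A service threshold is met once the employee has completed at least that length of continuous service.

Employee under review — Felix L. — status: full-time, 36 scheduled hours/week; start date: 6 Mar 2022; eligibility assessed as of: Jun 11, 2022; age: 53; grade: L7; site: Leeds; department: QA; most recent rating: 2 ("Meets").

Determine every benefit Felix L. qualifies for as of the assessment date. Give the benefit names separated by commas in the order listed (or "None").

Tuition Reimbursement

Service from 6 Mar 2022 to Jun 11, 2022: 97 days.
Tuition Reimbursement — status full-time ✓; age 53 ≥ 21 ✓; 36 hrs/wk ≥ 30 ✓; service 97 days ≥ 90 days ✓ → eligible.
Stock Purchase Plan — status full-time ✗ (requires part-time or seasonal) → not eligible.
Remote Work Stipend — service 97 days < 18 months (≈540 days) ✗ → not eligible.
Supplemental Life Insurance — status full-time ✗ (requires part-time or seasonal) → not eligible.
Paid Parental Leave — status full-time ✓; grade L7 ≥ L6 ✓; dept QA ✗ → not eligible.
Sabbatical Program — status full-time ✓; service 97 days ≥ 2 months (≈60 days) ✓; dept QA ✗ → not eligible.
Mental Health Benefit — service 97 days < 180 days ✗ → not eligible.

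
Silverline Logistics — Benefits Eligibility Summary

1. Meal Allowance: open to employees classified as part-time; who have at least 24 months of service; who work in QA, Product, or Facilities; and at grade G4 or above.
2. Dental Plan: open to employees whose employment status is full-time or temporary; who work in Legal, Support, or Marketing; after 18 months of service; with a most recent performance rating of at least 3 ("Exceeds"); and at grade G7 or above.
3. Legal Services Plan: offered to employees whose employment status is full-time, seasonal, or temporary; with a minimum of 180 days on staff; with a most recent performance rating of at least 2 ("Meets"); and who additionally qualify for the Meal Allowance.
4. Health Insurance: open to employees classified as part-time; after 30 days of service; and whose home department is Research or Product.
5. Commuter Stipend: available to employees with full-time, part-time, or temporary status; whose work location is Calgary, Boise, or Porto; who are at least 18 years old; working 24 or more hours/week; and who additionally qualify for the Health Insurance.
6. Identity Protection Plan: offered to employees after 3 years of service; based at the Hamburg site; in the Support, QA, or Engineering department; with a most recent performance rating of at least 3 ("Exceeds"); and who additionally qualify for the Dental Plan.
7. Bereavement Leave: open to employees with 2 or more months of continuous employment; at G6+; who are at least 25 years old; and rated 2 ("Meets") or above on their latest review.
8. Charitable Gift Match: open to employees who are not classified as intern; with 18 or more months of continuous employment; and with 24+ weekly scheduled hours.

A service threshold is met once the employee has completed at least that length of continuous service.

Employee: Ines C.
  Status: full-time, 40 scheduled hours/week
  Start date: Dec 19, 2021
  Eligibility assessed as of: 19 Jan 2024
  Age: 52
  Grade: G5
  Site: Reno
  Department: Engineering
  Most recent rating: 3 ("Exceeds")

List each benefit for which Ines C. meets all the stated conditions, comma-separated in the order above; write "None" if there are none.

Charitable Gift Match

Service from Dec 19, 2021 to 19 Jan 2024: 761 days.
Meal Allowance — status full-time ✗ (requires part-time) → not eligible.
Dental Plan — status full-time ✓; dept Engineering ✗ → not eligible.
Legal Services Plan — status full-time ✓; service 761 days ≥ 180 days ✓; rating 3 ≥ 2 ✓; not eligible for Meal Allowance ✗ → not eligible.
Health Insurance — status full-time ✗ (requires part-time) → not eligible.
Commuter Stipend — status full-time ✓; site Reno ✗ (not Calgary, Boise, or Porto) → not eligible.
Identity Protection Plan — service 761 days < 3 years (≈1095 days) ✗ → not eligible.
Bereavement Leave — service 761 days ≥ 2 months (≈60 days) ✓; grade G5 < G6 ✗ → not eligible.
Charitable Gift Match — status full-time ✓ (not excluded); service 761 days ≥ 18 months (≈540 days) ✓; 40 hrs/wk ≥ 24 ✓ → eligible.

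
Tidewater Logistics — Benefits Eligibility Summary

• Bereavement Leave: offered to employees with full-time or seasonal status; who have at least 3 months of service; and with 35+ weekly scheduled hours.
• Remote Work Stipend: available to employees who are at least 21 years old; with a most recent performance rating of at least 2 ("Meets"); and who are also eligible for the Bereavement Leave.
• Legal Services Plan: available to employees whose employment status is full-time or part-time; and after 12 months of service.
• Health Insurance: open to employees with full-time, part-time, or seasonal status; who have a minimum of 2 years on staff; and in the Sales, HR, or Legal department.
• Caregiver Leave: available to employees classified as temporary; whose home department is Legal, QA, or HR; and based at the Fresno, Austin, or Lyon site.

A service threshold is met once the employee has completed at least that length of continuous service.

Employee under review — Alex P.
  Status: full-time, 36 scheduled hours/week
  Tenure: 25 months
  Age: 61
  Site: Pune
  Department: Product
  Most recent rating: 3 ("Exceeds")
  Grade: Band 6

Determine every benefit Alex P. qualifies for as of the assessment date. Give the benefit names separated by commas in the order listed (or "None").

Bereavement Leave — status full-time ✓; service 25 months ≥ 3 months ✓; 36 hrs/wk ≥ 35 ✓ → eligible.
Remote Work Stipend — age 61 ≥ 21 ✓; rating 3 ≥ 2 ✓; eligible for Bereavement Leave ✓ → eligible.
Legal Services Plan — status full-time ✓; service 25 months ≥ 12 months ✓ → eligible.
Health Insurance — status full-time ✓; service 25 months ≥ 2 years (≈730 days) ✓; dept Product ✗ → not eligible.
Caregiver Leave — status full-time ✗ (requires temporary) → not eligible.

Bereavement Leave, Remote Work Stipend, Legal Services Plan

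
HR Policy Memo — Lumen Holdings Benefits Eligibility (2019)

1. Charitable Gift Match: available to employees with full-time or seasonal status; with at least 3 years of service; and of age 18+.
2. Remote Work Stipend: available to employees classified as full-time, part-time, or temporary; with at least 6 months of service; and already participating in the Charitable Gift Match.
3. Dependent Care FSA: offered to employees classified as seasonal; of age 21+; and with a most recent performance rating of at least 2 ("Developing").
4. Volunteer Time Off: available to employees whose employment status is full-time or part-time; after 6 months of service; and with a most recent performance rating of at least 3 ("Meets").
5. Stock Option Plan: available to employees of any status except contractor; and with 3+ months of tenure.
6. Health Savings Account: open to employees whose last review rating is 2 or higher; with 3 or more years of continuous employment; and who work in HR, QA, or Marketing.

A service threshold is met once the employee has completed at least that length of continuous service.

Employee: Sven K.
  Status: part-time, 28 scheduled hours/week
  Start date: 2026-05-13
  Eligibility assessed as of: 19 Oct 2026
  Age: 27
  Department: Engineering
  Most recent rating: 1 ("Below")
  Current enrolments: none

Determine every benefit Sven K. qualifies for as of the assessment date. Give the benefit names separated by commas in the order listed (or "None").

Stock Option Plan

Service from 2026-05-13 to 19 Oct 2026: 159 days.
Charitable Gift Match — status part-time ✗ (requires full-time or seasonal) → not eligible.
Remote Work Stipend — status part-time ✓; service 159 days < 6 months (≈180 days) ✗ → not eligible.
Dependent Care FSA — status part-time ✗ (requires seasonal) → not eligible.
Volunteer Time Off — status part-time ✓; service 159 days < 6 months (≈180 days) ✗ → not eligible.
Stock Option Plan — status part-time ✓ (not excluded); service 159 days ≥ 3 months (≈90 days) ✓ → eligible.
Health Savings Account — rating 1 < 2 ✗ → not eligible.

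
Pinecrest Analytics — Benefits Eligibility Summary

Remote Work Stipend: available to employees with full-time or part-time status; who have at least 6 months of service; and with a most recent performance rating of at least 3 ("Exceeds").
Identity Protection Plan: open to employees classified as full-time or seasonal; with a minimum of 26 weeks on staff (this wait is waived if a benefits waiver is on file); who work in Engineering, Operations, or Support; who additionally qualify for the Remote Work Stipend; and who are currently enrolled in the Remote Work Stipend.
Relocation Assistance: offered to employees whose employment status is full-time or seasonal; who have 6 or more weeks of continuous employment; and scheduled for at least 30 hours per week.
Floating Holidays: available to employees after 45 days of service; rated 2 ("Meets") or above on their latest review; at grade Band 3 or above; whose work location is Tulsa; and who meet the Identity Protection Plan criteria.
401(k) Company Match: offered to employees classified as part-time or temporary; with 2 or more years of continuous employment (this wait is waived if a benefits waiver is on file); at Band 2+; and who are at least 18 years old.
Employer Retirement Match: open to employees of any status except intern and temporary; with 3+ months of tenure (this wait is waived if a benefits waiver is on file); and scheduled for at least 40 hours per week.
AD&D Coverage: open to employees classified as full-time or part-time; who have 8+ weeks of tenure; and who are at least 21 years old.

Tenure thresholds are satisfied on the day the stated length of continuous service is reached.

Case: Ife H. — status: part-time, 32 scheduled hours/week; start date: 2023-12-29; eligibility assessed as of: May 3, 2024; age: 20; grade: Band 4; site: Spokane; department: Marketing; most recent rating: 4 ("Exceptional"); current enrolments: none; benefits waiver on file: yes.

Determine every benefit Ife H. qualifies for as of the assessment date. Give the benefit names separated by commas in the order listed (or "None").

401(k) Company Match

Service from 2023-12-29 to May 3, 2024: 126 days.
Remote Work Stipend — status part-time ✓; service 126 days < 6 months (≈180 days) ✗ → not eligible.
Identity Protection Plan — status part-time ✗ (requires full-time or seasonal) → not eligible.
Relocation Assistance — status part-time ✗ (requires full-time or seasonal) → not eligible.
Floating Holidays — service 126 days ≥ 45 days ✓; rating 4 ≥ 2 ✓; grade Band 4 ≥ Band 3 ✓; site Spokane ✗ (not Tulsa) → not eligible.
401(k) Company Match — status part-time ✓; benefits waiver on file ✓; grade Band 4 ≥ Band 2 ✓; age 20 ≥ 18 ✓ → eligible.
Employer Retirement Match — status part-time ✓ (not excluded); benefits waiver on file ✓; 32 hrs/wk < 40 ✗ → not eligible.
AD&D Coverage — status part-time ✓; service 126 days ≥ 8 weeks (≈56 days) ✓; age 20 < 21 ✗ → not eligible.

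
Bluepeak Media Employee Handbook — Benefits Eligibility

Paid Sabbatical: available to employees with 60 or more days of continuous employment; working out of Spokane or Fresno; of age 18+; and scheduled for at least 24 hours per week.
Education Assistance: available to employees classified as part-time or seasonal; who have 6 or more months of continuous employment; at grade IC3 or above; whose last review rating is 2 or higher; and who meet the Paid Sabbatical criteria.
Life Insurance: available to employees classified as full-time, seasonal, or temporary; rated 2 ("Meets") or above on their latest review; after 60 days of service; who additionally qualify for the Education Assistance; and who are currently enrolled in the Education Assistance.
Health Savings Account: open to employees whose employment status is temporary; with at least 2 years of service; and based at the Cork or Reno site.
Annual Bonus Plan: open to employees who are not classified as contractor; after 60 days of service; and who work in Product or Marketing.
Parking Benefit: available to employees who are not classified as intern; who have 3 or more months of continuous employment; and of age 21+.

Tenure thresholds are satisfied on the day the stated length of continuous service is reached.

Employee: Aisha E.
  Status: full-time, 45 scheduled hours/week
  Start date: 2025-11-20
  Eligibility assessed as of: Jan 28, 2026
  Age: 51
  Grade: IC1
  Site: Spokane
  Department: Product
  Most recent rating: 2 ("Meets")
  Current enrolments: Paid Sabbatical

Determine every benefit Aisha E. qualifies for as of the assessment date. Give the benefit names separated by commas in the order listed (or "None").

Paid Sabbatical, Annual Bonus Plan

Service from 2025-11-20 to Jan 28, 2026: 69 days.
Paid Sabbatical — service 69 days ≥ 60 days ✓; site Spokane ✓; age 51 ≥ 18 ✓; 45 hrs/wk ≥ 24 ✓ → eligible.
Education Assistance — status full-time ✗ (requires part-time or seasonal) → not eligible.
Life Insurance — status full-time ✓; rating 2 ≥ 2 ✓; service 69 days ≥ 60 days ✓; not eligible for Education Assistance ✗ → not eligible.
Health Savings Account — status full-time ✗ (requires temporary) → not eligible.
Annual Bonus Plan — status full-time ✓ (not excluded); service 69 days ≥ 60 days ✓; dept Product ✓ → eligible.
Parking Benefit — status full-time ✓ (not excluded); service 69 days < 3 months (≈90 days) ✗ → not eligible.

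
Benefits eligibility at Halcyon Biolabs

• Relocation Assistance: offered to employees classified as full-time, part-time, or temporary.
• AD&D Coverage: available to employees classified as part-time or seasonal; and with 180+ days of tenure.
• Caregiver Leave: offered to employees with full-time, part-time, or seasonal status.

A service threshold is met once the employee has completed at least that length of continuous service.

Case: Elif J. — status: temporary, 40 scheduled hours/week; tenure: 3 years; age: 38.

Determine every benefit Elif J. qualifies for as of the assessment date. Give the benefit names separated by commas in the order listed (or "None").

Relocation Assistance — status temporary ✓ → eligible.
AD&D Coverage — status temporary ✗ (requires part-time or seasonal) → not eligible.
Caregiver Leave — status temporary ✗ (requires full-time, part-time, or seasonal) → not eligible.

Relocation Assistance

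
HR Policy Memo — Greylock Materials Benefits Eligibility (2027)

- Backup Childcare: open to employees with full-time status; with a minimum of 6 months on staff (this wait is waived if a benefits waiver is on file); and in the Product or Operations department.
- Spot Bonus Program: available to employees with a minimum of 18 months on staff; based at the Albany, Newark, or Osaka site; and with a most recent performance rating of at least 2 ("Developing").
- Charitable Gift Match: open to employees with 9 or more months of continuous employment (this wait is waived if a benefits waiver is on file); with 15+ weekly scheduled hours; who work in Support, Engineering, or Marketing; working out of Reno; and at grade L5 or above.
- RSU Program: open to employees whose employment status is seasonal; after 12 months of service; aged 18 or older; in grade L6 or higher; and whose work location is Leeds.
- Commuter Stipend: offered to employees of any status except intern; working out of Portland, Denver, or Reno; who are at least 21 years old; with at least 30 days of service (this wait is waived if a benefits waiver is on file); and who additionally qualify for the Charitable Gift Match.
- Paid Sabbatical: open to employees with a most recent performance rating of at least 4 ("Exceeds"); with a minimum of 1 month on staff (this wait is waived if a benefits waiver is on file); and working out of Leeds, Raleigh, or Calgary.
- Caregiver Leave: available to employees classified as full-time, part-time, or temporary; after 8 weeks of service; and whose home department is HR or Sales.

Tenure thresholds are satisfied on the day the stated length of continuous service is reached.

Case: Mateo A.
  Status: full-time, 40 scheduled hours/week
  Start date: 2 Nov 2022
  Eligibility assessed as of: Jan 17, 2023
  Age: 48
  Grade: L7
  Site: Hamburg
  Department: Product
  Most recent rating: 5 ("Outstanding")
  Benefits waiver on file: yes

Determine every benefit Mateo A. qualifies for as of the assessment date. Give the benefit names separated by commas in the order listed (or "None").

Service from 2 Nov 2022 to Jan 17, 2023: 76 days.
Backup Childcare — status full-time ✓; benefits waiver on file ✓; dept Product ✓ → eligible.
Spot Bonus Program — service 76 days < 18 months (≈540 days) ✗ → not eligible.
Charitable Gift Match — benefits waiver on file ✓; 40 hrs/wk ≥ 15 ✓; dept Product ✗ → not eligible.
RSU Program — status full-time ✗ (requires seasonal) → not eligible.
Commuter Stipend — status full-time ✓ (not excluded); site Hamburg ✗ (not Portland, Denver, or Reno) → not eligible.
Paid Sabbatical — rating 5 ≥ 4 ✓; benefits waiver on file ✓; site Hamburg ✗ (not Leeds, Raleigh, or Calgary) → not eligible.
Caregiver Leave — status full-time ✓; service 76 days ≥ 8 weeks (≈56 days) ✓; dept Product ✗ → not eligible.

Backup Childcare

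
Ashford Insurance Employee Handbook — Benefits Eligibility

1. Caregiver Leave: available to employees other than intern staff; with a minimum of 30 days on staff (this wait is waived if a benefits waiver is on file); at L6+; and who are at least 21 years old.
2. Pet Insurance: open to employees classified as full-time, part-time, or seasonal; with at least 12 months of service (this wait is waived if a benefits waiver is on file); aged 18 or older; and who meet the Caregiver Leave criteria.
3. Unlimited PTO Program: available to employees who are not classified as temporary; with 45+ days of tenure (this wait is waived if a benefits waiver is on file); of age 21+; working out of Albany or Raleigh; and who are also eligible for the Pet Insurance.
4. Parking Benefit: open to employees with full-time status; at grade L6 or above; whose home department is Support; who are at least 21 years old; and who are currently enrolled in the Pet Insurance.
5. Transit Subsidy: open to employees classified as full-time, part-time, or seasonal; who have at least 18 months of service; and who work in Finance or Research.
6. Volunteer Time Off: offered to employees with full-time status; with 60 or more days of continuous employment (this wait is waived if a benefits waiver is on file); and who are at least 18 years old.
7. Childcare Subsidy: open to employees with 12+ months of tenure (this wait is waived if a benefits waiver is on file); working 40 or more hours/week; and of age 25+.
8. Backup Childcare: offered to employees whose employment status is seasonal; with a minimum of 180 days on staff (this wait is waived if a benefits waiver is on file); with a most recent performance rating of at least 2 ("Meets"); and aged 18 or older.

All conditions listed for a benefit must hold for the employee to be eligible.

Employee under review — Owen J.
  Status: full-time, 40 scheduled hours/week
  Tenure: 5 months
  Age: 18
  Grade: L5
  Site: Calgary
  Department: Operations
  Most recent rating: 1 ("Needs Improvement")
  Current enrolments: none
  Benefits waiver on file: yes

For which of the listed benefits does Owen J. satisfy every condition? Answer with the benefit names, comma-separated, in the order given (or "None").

Volunteer Time Off

Caregiver Leave — status full-time ✓ (not excluded); benefits waiver on file ✓; grade L5 < L6 ✗ → not eligible.
Pet Insurance — status full-time ✓; benefits waiver on file ✓; age 18 ≥ 18 ✓; not eligible for Caregiver Leave ✗ → not eligible.
Unlimited PTO Program — status full-time ✓ (not excluded); benefits waiver on file ✓; age 18 < 21 ✗ → not eligible.
Parking Benefit — status full-time ✓; grade L5 < L6 ✗ → not eligible.
Transit Subsidy — status full-time ✓; service 5 months < 18 months ✗ → not eligible.
Volunteer Time Off — status full-time ✓; benefits waiver on file ✓; age 18 ≥ 18 ✓ → eligible.
Childcare Subsidy — benefits waiver on file ✓; 40 hrs/wk ≥ 40 ✓; age 18 < 25 ✗ → not eligible.
Backup Childcare — status full-time ✗ (requires seasonal) → not eligible.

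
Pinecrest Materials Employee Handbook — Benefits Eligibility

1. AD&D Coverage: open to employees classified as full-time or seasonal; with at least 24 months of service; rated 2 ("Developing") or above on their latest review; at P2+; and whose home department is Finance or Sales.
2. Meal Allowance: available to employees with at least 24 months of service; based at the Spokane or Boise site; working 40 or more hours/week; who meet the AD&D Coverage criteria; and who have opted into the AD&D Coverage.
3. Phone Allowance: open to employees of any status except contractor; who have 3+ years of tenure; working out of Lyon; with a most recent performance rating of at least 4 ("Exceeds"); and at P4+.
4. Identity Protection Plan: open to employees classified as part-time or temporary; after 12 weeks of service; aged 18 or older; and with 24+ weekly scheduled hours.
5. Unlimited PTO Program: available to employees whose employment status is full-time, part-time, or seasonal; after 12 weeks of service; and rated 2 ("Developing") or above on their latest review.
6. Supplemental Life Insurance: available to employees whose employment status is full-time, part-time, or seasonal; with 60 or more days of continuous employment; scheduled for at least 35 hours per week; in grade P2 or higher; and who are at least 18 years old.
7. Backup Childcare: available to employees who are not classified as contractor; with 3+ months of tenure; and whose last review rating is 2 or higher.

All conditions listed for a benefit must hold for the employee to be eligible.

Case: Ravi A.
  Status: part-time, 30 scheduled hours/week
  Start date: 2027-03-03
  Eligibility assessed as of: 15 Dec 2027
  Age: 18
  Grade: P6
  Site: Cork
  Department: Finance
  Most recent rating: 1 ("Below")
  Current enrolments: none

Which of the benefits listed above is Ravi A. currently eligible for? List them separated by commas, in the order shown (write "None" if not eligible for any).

Service from 2027-03-03 to 15 Dec 2027: 287 days.
AD&D Coverage — status part-time ✗ (requires full-time or seasonal) → not eligible.
Meal Allowance — service 287 days < 24 months (≈720 days) ✗ → not eligible.
Phone Allowance — status part-time ✓ (not excluded); service 287 days < 3 years (≈1095 days) ✗ → not eligible.
Identity Protection Plan — status part-time ✓; service 287 days ≥ 12 weeks (≈84 days) ✓; age 18 ≥ 18 ✓; 30 hrs/wk ≥ 24 ✓ → eligible.
Unlimited PTO Program — status part-time ✓; service 287 days ≥ 12 weeks (≈84 days) ✓; rating 1 < 2 ✗ → not eligible.
Supplemental Life Insurance — status part-time ✓; service 287 days ≥ 60 days ✓; 30 hrs/wk < 35 ✗ → not eligible.
Backup Childcare — status part-time ✓ (not excluded); service 287 days ≥ 3 months (≈90 days) ✓; rating 1 < 2 ✗ → not eligible.

Identity Protection Plan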